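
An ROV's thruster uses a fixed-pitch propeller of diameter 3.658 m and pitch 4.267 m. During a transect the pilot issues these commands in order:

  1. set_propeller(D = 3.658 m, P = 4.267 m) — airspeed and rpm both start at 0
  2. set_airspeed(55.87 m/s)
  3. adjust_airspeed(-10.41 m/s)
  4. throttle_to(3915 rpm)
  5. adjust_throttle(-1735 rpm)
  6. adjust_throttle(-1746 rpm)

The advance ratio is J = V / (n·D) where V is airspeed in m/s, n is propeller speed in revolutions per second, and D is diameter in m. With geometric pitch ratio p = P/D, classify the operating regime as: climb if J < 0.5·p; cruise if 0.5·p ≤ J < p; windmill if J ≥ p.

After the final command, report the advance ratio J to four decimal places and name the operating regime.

J = 1.7181, regime = windmill

set_propeller: D = 3.658 m, P = 4.267 m (p = P/D = 1.166484); state ← (V=0, rpm=0)
set_airspeed(55.87): V ← 55.87 m/s
adjust_airspeed(-10.41): V ← 55.87 -10.41 = 45.46 m/s
throttle_to(3915): rpm ← 3915
adjust_throttle(-1735): rpm ← 3915 -1735 = 2180
adjust_throttle(-1746): rpm ← 2180 -1746 = 434
final state: V = 45.46 m/s, rpm = 434 → n = rpm/60 = 7.233333 rev/s
J = V / (n·D) = 45.46 / (7.233333 × 3.658) = 1.718095
regime bands: climb J<0.5832 | cruise [0.5832, 1.1665) | windmill J≥1.1665
J = 1.7181 → windmill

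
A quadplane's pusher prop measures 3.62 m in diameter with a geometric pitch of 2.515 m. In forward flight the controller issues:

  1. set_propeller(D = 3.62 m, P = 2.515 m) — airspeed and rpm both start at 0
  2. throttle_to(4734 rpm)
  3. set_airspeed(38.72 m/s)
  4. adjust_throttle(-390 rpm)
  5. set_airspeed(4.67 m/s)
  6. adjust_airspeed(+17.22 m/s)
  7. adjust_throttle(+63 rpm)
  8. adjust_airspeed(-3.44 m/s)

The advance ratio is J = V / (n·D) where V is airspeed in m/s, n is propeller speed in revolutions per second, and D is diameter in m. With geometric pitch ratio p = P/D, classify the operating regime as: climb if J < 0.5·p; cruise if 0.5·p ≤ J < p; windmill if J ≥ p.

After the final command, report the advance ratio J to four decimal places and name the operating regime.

J = 0.0694, regime = climb

set_propeller: D = 3.62 m, P = 2.515 m (p = P/D = 0.694751); state ← (V=0, rpm=0)
throttle_to(4734): rpm ← 4734
set_airspeed(38.72): V ← 38.72 m/s
adjust_throttle(-390): rpm ← 4734 -390 = 4344
set_airspeed(4.67): V ← 4.67 m/s
adjust_airspeed(+17.22): V ← 4.67 +17.22 = 21.89 m/s
adjust_throttle(+63): rpm ← 4344 +63 = 4407
adjust_airspeed(-3.44): V ← 21.89 -3.44 = 18.45 m/s
final state: V = 18.45 m/s, rpm = 4407 → n = rpm/60 = 73.450000 rev/s
J = V / (n·D) = 18.45 / (73.450000 × 3.62) = 0.069390
regime bands: climb J<0.3474 | cruise [0.3474, 0.6948) | windmill J≥0.6948
J = 0.0694 → climb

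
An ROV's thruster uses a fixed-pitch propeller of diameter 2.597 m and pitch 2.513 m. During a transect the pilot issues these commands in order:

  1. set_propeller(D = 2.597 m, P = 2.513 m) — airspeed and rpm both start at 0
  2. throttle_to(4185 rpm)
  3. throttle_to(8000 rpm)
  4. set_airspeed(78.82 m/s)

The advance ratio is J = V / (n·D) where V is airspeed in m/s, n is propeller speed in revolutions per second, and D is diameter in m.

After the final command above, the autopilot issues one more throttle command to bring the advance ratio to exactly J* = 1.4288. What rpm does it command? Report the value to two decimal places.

rpm = 1274.51

set_propeller: D = 2.597 m, P = 2.513 m (p = P/D = 0.967655); state ← (V=0, rpm=0)
throttle_to(4185): rpm ← 4185
throttle_to(8000): rpm ← 8000
set_airspeed(78.82): V ← 78.82 m/s
final state: V = 78.82 m/s, rpm = 8000 → n = rpm/60 = 133.333333 rev/s
target J* = 1.4288; solve J* = V/(n·D) for n: n = V/(J*·D) = 78.82/(1.4288 × 2.597) = 21.241884 rev/s
rpm = 60·n = 1274.513059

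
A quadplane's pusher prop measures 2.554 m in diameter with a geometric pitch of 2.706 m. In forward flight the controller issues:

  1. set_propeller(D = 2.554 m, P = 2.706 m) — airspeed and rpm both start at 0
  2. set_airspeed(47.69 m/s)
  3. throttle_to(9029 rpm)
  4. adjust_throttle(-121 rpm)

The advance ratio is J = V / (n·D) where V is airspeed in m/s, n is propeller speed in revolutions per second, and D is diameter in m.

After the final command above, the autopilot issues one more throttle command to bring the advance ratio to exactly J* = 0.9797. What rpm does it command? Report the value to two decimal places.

rpm = 1143.57

set_propeller: D = 2.554 m, P = 2.706 m (p = P/D = 1.059514); state ← (V=0, rpm=0)
set_airspeed(47.69): V ← 47.69 m/s
throttle_to(9029): rpm ← 9029
adjust_throttle(-121): rpm ← 9029 -121 = 8908
final state: V = 47.69 m/s, rpm = 8908 → n = rpm/60 = 148.466667 rev/s
target J* = 0.9797; solve J* = V/(n·D) for n: n = V/(J*·D) = 47.69/(0.9797 × 2.554) = 19.059580 rev/s
rpm = 60·n = 1143.574787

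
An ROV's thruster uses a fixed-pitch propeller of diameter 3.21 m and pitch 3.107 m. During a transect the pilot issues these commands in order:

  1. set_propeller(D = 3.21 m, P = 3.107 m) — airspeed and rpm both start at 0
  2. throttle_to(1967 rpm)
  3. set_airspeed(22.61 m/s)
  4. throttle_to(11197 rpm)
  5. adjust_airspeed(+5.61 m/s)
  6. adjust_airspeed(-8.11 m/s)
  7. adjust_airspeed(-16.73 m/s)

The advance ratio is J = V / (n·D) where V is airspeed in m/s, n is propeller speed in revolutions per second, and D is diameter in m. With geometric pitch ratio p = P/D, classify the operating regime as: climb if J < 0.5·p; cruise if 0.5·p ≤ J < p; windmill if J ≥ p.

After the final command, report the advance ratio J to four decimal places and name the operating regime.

set_propeller: D = 3.21 m, P = 3.107 m (p = P/D = 0.967913); state ← (V=0, rpm=0)
throttle_to(1967): rpm ← 1967
set_airspeed(22.61): V ← 22.61 m/s
throttle_to(11197): rpm ← 11197
adjust_airspeed(+5.61): V ← 22.61 +5.61 = 28.22 m/s
adjust_airspeed(-8.11): V ← 28.22 -8.11 = 20.11 m/s
adjust_airspeed(-16.73): V ← 20.11 -16.73 = 3.38 m/s
final state: V = 3.38 m/s, rpm = 11197 → n = rpm/60 = 186.616667 rev/s
J = V / (n·D) = 3.38 / (186.616667 × 3.21) = 0.005642
regime bands: climb J<0.4840 | cruise [0.4840, 0.9679) | windmill J≥0.9679
J = 0.0056 → climb

J = 0.0056, regime = climb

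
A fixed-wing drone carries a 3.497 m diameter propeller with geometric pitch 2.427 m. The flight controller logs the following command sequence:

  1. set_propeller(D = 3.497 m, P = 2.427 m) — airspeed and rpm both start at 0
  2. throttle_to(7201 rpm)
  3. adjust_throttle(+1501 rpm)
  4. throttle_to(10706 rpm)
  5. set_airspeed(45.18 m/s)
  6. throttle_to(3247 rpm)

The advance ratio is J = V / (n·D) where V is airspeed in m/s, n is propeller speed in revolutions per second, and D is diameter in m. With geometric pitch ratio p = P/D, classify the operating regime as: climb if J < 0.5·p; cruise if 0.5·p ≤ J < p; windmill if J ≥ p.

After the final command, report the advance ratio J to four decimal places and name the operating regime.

J = 0.2387, regime = climb

set_propeller: D = 3.497 m, P = 2.427 m (p = P/D = 0.694023); state ← (V=0, rpm=0)
throttle_to(7201): rpm ← 7201
adjust_throttle(+1501): rpm ← 7201 +1501 = 8702
throttle_to(10706): rpm ← 10706
set_airspeed(45.18): V ← 45.18 m/s
throttle_to(3247): rpm ← 3247
final state: V = 45.18 m/s, rpm = 3247 → n = rpm/60 = 54.116667 rev/s
J = V / (n·D) = 45.18 / (54.116667 × 3.497) = 0.238737
regime bands: climb J<0.3470 | cruise [0.3470, 0.6940) | windmill J≥0.6940
J = 0.2387 → climb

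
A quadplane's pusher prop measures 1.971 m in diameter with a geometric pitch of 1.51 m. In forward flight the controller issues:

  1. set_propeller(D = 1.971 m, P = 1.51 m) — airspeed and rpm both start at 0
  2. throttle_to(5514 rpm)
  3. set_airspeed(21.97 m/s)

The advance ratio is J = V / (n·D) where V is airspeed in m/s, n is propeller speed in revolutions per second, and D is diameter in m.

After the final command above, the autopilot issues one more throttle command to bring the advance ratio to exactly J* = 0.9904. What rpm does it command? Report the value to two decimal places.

rpm = 675.28

set_propeller: D = 1.971 m, P = 1.51 m (p = P/D = 0.766109); state ← (V=0, rpm=0)
throttle_to(5514): rpm ← 5514
set_airspeed(21.97): V ← 21.97 m/s
final state: V = 21.97 m/s, rpm = 5514 → n = rpm/60 = 91.900000 rev/s
target J* = 0.9904; solve J* = V/(n·D) for n: n = V/(J*·D) = 21.97/(0.9904 × 1.971) = 11.254671 rev/s
rpm = 60·n = 675.280255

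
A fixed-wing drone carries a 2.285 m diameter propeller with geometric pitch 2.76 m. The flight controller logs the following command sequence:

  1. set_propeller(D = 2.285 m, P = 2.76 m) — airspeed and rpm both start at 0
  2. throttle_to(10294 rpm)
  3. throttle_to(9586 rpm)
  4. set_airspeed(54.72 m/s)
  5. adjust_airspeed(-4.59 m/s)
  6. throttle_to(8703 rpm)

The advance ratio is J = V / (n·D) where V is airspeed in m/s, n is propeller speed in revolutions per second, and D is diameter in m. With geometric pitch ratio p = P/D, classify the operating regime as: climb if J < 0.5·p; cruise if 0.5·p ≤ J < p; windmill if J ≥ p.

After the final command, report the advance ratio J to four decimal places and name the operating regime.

J = 0.1512, regime = climb

set_propeller: D = 2.285 m, P = 2.76 m (p = P/D = 1.207877); state ← (V=0, rpm=0)
throttle_to(10294): rpm ← 10294
throttle_to(9586): rpm ← 9586
set_airspeed(54.72): V ← 54.72 m/s
adjust_airspeed(-4.59): V ← 54.72 -4.59 = 50.13 m/s
throttle_to(8703): rpm ← 8703
final state: V = 50.13 m/s, rpm = 8703 → n = rpm/60 = 145.050000 rev/s
J = V / (n·D) = 50.13 / (145.050000 × 2.285) = 0.151249
regime bands: climb J<0.6039 | cruise [0.6039, 1.2079) | windmill J≥1.2079
J = 0.1512 → climb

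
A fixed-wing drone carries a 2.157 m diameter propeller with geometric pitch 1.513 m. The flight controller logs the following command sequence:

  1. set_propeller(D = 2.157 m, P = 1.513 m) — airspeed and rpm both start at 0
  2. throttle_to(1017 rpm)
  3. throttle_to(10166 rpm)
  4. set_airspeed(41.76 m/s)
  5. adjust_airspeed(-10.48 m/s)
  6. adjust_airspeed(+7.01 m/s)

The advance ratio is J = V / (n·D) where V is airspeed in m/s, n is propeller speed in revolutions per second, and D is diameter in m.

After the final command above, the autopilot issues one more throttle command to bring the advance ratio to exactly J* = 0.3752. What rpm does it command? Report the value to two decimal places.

set_propeller: D = 2.157 m, P = 1.513 m (p = P/D = 0.701437); state ← (V=0, rpm=0)
throttle_to(1017): rpm ← 1017
throttle_to(10166): rpm ← 10166
set_airspeed(41.76): V ← 41.76 m/s
adjust_airspeed(-10.48): V ← 41.76 -10.48 = 31.28 m/s
adjust_airspeed(+7.01): V ← 31.28 +7.01 = 38.29 m/s
final state: V = 38.29 m/s, rpm = 10166 → n = rpm/60 = 169.433333 rev/s
target J* = 0.3752; solve J* = V/(n·D) for n: n = V/(J*·D) = 38.29/(0.3752 × 2.157) = 47.312118 rev/s
rpm = 60·n = 2838.727088

rpm = 2838.73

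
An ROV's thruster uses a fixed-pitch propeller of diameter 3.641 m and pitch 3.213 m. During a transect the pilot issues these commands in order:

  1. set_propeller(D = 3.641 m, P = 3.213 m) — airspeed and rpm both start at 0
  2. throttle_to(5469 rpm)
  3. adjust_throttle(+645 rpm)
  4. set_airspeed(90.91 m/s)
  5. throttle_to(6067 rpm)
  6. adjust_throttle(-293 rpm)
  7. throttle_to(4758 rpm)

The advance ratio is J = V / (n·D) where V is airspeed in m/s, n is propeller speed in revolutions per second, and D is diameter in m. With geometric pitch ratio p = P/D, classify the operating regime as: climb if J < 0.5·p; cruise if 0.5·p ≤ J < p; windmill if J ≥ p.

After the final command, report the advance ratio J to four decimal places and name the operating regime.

set_propeller: D = 3.641 m, P = 3.213 m (p = P/D = 0.882450); state ← (V=0, rpm=0)
throttle_to(5469): rpm ← 5469
adjust_throttle(+645): rpm ← 5469 +645 = 6114
set_airspeed(90.91): V ← 90.91 m/s
throttle_to(6067): rpm ← 6067
adjust_throttle(-293): rpm ← 6067 -293 = 5774
throttle_to(4758): rpm ← 4758
final state: V = 90.91 m/s, rpm = 4758 → n = rpm/60 = 79.300000 rev/s
J = V / (n·D) = 90.91 / (79.300000 × 3.641) = 0.314860
regime bands: climb J<0.4412 | cruise [0.4412, 0.8824) | windmill J≥0.8824
J = 0.3149 → climb

J = 0.3149, regime = climb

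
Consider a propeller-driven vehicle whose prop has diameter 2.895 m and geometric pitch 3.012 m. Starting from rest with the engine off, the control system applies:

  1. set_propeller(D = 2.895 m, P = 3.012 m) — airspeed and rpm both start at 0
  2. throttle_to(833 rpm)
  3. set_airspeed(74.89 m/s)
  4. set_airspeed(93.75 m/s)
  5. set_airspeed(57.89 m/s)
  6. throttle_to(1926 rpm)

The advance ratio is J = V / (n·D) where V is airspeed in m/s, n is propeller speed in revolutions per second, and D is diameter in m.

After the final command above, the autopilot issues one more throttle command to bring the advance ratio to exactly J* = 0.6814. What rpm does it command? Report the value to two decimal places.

rpm = 1760.78

set_propeller: D = 2.895 m, P = 3.012 m (p = P/D = 1.040415); state ← (V=0, rpm=0)
throttle_to(833): rpm ← 833
set_airspeed(74.89): V ← 74.89 m/s
set_airspeed(93.75): V ← 93.75 m/s
set_airspeed(57.89): V ← 57.89 m/s
throttle_to(1926): rpm ← 1926
final state: V = 57.89 m/s, rpm = 1926 → n = rpm/60 = 32.100000 rev/s
target J* = 0.6814; solve J* = V/(n·D) for n: n = V/(J*·D) = 57.89/(0.6814 × 2.895) = 29.346266 rev/s
rpm = 60·n = 1760.775970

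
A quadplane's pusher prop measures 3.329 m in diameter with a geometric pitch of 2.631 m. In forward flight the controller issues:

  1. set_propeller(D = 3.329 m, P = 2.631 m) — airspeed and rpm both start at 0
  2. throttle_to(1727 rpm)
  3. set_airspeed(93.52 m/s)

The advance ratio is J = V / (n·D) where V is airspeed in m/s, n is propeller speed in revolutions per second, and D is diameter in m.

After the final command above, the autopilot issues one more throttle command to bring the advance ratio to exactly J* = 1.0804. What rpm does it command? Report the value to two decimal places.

rpm = 1560.12

set_propeller: D = 3.329 m, P = 2.631 m (p = P/D = 0.790327); state ← (V=0, rpm=0)
throttle_to(1727): rpm ← 1727
set_airspeed(93.52): V ← 93.52 m/s
final state: V = 93.52 m/s, rpm = 1727 → n = rpm/60 = 28.783333 rev/s
target J* = 1.0804; solve J* = V/(n·D) for n: n = V/(J*·D) = 93.52/(1.0804 × 3.329) = 26.001962 rev/s
rpm = 60·n = 1560.117750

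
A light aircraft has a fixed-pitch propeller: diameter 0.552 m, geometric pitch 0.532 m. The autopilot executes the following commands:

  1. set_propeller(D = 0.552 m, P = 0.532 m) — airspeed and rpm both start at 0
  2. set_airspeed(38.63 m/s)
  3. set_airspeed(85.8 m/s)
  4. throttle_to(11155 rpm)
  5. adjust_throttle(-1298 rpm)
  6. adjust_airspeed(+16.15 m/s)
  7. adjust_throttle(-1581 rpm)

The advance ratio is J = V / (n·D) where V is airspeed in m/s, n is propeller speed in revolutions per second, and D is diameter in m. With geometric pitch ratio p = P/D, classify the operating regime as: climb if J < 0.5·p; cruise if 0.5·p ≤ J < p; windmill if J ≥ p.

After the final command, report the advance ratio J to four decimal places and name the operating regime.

J = 1.3390, regime = windmill

set_propeller: D = 0.552 m, P = 0.532 m (p = P/D = 0.963768); state ← (V=0, rpm=0)
set_airspeed(38.63): V ← 38.63 m/s
set_airspeed(85.8): V ← 85.8 m/s
throttle_to(11155): rpm ← 11155
adjust_throttle(-1298): rpm ← 11155 -1298 = 9857
adjust_airspeed(+16.15): V ← 85.8 +16.15 = 101.95 m/s
adjust_throttle(-1581): rpm ← 9857 -1581 = 8276
final state: V = 101.95 m/s, rpm = 8276 → n = rpm/60 = 137.933333 rev/s
J = V / (n·D) = 101.95 / (137.933333 × 0.552) = 1.338995
regime bands: climb J<0.4819 | cruise [0.4819, 0.9638) | windmill J≥0.9638
J = 1.3390 → windmill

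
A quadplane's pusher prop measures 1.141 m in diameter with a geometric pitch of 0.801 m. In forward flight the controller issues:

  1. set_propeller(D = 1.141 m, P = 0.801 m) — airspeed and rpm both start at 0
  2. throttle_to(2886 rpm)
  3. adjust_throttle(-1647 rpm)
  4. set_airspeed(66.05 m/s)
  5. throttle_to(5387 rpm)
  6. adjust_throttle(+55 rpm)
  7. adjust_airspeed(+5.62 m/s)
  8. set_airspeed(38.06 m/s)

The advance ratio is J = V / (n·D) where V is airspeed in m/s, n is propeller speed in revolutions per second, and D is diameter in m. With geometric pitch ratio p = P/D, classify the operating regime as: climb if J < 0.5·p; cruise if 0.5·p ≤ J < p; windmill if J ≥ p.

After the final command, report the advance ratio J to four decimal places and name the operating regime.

set_propeller: D = 1.141 m, P = 0.801 m (p = P/D = 0.702016); state ← (V=0, rpm=0)
throttle_to(2886): rpm ← 2886
adjust_throttle(-1647): rpm ← 2886 -1647 = 1239
set_airspeed(66.05): V ← 66.05 m/s
throttle_to(5387): rpm ← 5387
adjust_throttle(+55): rpm ← 5387 +55 = 5442
adjust_airspeed(+5.62): V ← 66.05 +5.62 = 71.67 m/s
set_airspeed(38.06): V ← 38.06 m/s
final state: V = 38.06 m/s, rpm = 5442 → n = rpm/60 = 90.700000 rev/s
J = V / (n·D) = 38.06 / (90.700000 × 1.141) = 0.367770
regime bands: climb J<0.3510 | cruise [0.3510, 0.7020) | windmill J≥0.7020
J = 0.3678 → cruise

J = 0.3678, regime = cruise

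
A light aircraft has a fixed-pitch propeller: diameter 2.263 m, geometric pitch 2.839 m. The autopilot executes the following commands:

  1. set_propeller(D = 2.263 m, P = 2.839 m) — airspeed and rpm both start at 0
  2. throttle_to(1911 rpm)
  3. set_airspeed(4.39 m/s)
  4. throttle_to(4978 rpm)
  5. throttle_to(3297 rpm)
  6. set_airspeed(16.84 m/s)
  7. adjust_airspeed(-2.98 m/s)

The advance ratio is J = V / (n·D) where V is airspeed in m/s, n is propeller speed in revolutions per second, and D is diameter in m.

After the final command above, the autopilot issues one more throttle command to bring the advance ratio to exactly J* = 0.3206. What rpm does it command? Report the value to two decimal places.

rpm = 1146.22

set_propeller: D = 2.263 m, P = 2.839 m (p = P/D = 1.254529); state ← (V=0, rpm=0)
throttle_to(1911): rpm ← 1911
set_airspeed(4.39): V ← 4.39 m/s
throttle_to(4978): rpm ← 4978
throttle_to(3297): rpm ← 3297
set_airspeed(16.84): V ← 16.84 m/s
adjust_airspeed(-2.98): V ← 16.84 -2.98 = 13.86 m/s
final state: V = 13.86 m/s, rpm = 3297 → n = rpm/60 = 54.950000 rev/s
target J* = 0.3206; solve J* = V/(n·D) for n: n = V/(J*·D) = 13.86/(0.3206 × 2.263) = 19.103597 rev/s
rpm = 60·n = 1146.215847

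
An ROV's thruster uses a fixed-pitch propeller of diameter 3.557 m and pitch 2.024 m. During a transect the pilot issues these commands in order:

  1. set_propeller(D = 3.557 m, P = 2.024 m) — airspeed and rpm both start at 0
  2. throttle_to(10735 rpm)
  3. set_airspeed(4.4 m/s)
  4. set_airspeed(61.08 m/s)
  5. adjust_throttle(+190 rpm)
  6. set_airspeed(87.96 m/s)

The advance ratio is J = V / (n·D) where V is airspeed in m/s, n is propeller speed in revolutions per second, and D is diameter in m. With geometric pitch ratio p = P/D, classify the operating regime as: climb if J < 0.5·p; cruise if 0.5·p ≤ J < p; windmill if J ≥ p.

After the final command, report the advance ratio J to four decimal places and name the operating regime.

set_propeller: D = 3.557 m, P = 2.024 m (p = P/D = 0.569019); state ← (V=0, rpm=0)
throttle_to(10735): rpm ← 10735
set_airspeed(4.4): V ← 4.4 m/s
set_airspeed(61.08): V ← 61.08 m/s
adjust_throttle(+190): rpm ← 10735 +190 = 10925
set_airspeed(87.96): V ← 87.96 m/s
final state: V = 87.96 m/s, rpm = 10925 → n = rpm/60 = 182.083333 rev/s
J = V / (n·D) = 87.96 / (182.083333 × 3.557) = 0.135810
regime bands: climb J<0.2845 | cruise [0.2845, 0.5690) | windmill J≥0.5690
J = 0.1358 → climb

J = 0.1358, regime = climb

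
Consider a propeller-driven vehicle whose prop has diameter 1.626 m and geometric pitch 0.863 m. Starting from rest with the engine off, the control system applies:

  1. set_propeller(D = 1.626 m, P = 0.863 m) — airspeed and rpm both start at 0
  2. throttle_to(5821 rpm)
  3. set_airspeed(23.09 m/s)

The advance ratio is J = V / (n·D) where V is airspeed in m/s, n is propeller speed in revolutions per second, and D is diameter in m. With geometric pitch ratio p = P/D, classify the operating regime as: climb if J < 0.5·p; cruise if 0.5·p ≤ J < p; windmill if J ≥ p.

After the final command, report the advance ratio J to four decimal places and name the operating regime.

J = 0.1464, regime = climb

set_propeller: D = 1.626 m, P = 0.863 m (p = P/D = 0.530750); state ← (V=0, rpm=0)
throttle_to(5821): rpm ← 5821
set_airspeed(23.09): V ← 23.09 m/s
final state: V = 23.09 m/s, rpm = 5821 → n = rpm/60 = 97.016667 rev/s
J = V / (n·D) = 23.09 / (97.016667 × 1.626) = 0.146372
regime bands: climb J<0.2654 | cruise [0.2654, 0.5308) | windmill J≥0.5308
J = 0.1464 → climb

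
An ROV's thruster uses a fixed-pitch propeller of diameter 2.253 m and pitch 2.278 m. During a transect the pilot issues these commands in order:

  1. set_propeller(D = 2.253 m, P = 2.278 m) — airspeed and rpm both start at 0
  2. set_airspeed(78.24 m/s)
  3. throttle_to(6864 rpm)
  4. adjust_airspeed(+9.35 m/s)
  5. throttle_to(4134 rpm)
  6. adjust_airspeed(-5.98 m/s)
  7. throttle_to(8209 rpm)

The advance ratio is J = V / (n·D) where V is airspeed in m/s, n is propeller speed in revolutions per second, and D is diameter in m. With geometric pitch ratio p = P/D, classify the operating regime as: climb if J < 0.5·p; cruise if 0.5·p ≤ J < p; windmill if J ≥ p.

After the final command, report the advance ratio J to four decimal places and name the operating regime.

J = 0.2648, regime = climb

set_propeller: D = 2.253 m, P = 2.278 m (p = P/D = 1.011096); state ← (V=0, rpm=0)
set_airspeed(78.24): V ← 78.24 m/s
throttle_to(6864): rpm ← 6864
adjust_airspeed(+9.35): V ← 78.24 +9.35 = 87.59 m/s
throttle_to(4134): rpm ← 4134
adjust_airspeed(-5.98): V ← 87.59 -5.98 = 81.61 m/s
throttle_to(8209): rpm ← 8209
final state: V = 81.61 m/s, rpm = 8209 → n = rpm/60 = 136.816667 rev/s
J = V / (n·D) = 81.61 / (136.816667 × 2.253) = 0.264754
regime bands: climb J<0.5055 | cruise [0.5055, 1.0111) | windmill J≥1.0111
J = 0.2648 → climb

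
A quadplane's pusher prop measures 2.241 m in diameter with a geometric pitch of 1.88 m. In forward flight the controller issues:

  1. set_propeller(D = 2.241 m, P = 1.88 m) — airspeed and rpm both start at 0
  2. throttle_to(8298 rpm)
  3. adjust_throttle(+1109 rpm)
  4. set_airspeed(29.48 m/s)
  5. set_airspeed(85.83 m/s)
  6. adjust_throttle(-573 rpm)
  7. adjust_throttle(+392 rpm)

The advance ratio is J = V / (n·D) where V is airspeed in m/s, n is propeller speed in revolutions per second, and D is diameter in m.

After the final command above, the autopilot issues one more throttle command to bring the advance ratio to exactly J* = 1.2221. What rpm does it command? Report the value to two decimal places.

set_propeller: D = 2.241 m, P = 1.88 m (p = P/D = 0.838911); state ← (V=0, rpm=0)
throttle_to(8298): rpm ← 8298
adjust_throttle(+1109): rpm ← 8298 +1109 = 9407
set_airspeed(29.48): V ← 29.48 m/s
set_airspeed(85.83): V ← 85.83 m/s
adjust_throttle(-573): rpm ← 9407 -573 = 8834
adjust_throttle(+392): rpm ← 8834 +392 = 9226
final state: V = 85.83 m/s, rpm = 9226 → n = rpm/60 = 153.766667 rev/s
target J* = 1.2221; solve J* = V/(n·D) for n: n = V/(J*·D) = 85.83/(1.2221 × 2.241) = 31.339388 rev/s
rpm = 60·n = 1880.363283

rpm = 1880.36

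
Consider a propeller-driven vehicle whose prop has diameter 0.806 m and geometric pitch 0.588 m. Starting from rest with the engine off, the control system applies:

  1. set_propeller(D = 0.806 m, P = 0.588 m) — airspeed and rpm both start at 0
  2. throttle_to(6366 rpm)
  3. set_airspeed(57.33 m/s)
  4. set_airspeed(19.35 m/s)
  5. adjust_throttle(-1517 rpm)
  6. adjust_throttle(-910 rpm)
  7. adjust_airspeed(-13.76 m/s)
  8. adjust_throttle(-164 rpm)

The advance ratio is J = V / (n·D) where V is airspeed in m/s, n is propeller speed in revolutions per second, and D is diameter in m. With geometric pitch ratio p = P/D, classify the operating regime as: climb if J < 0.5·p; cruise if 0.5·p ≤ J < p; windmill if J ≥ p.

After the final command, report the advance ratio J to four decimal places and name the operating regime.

J = 0.1102, regime = climb

set_propeller: D = 0.806 m, P = 0.588 m (p = P/D = 0.729529); state ← (V=0, rpm=0)
throttle_to(6366): rpm ← 6366
set_airspeed(57.33): V ← 57.33 m/s
set_airspeed(19.35): V ← 19.35 m/s
adjust_throttle(-1517): rpm ← 6366 -1517 = 4849
adjust_throttle(-910): rpm ← 4849 -910 = 3939
adjust_airspeed(-13.76): V ← 19.35 -13.76 = 5.59 m/s
adjust_throttle(-164): rpm ← 3939 -164 = 3775
final state: V = 5.59 m/s, rpm = 3775 → n = rpm/60 = 62.916667 rev/s
J = V / (n·D) = 5.59 / (62.916667 × 0.806) = 0.110233
regime bands: climb J<0.3648 | cruise [0.3648, 0.7295) | windmill J≥0.7295
J = 0.1102 → climb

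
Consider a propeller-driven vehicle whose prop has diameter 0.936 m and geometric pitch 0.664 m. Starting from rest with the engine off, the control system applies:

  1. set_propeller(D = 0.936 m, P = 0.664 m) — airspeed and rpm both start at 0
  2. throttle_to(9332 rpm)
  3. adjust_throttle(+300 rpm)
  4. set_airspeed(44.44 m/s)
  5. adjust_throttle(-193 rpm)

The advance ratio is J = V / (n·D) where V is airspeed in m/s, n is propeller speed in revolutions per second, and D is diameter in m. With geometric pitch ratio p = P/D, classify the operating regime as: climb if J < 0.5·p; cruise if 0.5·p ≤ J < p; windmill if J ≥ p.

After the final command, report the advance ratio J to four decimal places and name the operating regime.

J = 0.3018, regime = climb

set_propeller: D = 0.936 m, P = 0.664 m (p = P/D = 0.709402); state ← (V=0, rpm=0)
throttle_to(9332): rpm ← 9332
adjust_throttle(+300): rpm ← 9332 +300 = 9632
set_airspeed(44.44): V ← 44.44 m/s
adjust_throttle(-193): rpm ← 9632 -193 = 9439
final state: V = 44.44 m/s, rpm = 9439 → n = rpm/60 = 157.316667 rev/s
J = V / (n·D) = 44.44 / (157.316667 × 0.936) = 0.301803
regime bands: climb J<0.3547 | cruise [0.3547, 0.7094) | windmill J≥0.7094
J = 0.3018 → climb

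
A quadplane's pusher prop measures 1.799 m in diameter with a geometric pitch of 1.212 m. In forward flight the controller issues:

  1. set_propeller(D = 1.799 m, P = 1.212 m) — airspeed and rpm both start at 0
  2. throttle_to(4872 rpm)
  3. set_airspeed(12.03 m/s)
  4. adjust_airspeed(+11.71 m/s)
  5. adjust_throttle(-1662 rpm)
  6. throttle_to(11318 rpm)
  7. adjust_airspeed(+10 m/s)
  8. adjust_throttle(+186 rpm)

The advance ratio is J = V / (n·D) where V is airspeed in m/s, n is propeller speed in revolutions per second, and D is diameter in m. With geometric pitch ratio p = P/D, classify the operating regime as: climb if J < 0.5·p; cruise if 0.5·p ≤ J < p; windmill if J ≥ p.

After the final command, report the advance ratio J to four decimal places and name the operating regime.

J = 0.0978, regime = climb

set_propeller: D = 1.799 m, P = 1.212 m (p = P/D = 0.673708); state ← (V=0, rpm=0)
throttle_to(4872): rpm ← 4872
set_airspeed(12.03): V ← 12.03 m/s
adjust_airspeed(+11.71): V ← 12.03 +11.71 = 23.74 m/s
adjust_throttle(-1662): rpm ← 4872 -1662 = 3210
throttle_to(11318): rpm ← 11318
adjust_airspeed(+10): V ← 23.74 +10 = 33.74 m/s
adjust_throttle(+186): rpm ← 11318 +186 = 11504
final state: V = 33.74 m/s, rpm = 11504 → n = rpm/60 = 191.733333 rev/s
J = V / (n·D) = 33.74 / (191.733333 × 1.799) = 0.097817
regime bands: climb J<0.3369 | cruise [0.3369, 0.6737) | windmill J≥0.6737
J = 0.0978 → climb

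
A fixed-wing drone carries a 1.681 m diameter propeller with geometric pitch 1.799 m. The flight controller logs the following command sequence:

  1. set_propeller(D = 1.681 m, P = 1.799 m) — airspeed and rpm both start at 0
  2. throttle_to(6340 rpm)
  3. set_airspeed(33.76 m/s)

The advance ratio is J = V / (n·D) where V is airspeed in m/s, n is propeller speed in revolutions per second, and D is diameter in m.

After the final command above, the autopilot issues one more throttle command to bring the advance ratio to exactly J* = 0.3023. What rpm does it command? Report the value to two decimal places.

rpm = 3986.10

set_propeller: D = 1.681 m, P = 1.799 m (p = P/D = 1.070196); state ← (V=0, rpm=0)
throttle_to(6340): rpm ← 6340
set_airspeed(33.76): V ← 33.76 m/s
final state: V = 33.76 m/s, rpm = 6340 → n = rpm/60 = 105.666667 rev/s
target J* = 0.3023; solve J* = V/(n·D) for n: n = V/(J*·D) = 33.76/(0.3023 × 1.681) = 66.434945 rev/s
rpm = 60·n = 3986.096677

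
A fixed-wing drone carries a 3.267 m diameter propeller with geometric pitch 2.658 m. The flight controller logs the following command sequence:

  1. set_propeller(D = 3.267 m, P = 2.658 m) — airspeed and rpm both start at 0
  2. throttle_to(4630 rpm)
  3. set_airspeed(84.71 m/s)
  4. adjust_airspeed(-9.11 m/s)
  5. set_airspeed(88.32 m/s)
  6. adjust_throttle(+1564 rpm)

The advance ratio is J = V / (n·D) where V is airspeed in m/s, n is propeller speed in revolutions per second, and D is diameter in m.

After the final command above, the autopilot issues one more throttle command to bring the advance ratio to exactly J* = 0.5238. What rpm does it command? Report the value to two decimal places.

set_propeller: D = 3.267 m, P = 2.658 m (p = P/D = 0.813590); state ← (V=0, rpm=0)
throttle_to(4630): rpm ← 4630
set_airspeed(84.71): V ← 84.71 m/s
adjust_airspeed(-9.11): V ← 84.71 -9.11 = 75.6 m/s
set_airspeed(88.32): V ← 88.32 m/s
adjust_throttle(+1564): rpm ← 4630 +1564 = 6194
final state: V = 88.32 m/s, rpm = 6194 → n = rpm/60 = 103.233333 rev/s
target J* = 0.5238; solve J* = V/(n·D) for n: n = V/(J*·D) = 88.32/(0.5238 × 3.267) = 51.611256 rev/s
rpm = 60·n = 3096.675387

rpm = 3096.68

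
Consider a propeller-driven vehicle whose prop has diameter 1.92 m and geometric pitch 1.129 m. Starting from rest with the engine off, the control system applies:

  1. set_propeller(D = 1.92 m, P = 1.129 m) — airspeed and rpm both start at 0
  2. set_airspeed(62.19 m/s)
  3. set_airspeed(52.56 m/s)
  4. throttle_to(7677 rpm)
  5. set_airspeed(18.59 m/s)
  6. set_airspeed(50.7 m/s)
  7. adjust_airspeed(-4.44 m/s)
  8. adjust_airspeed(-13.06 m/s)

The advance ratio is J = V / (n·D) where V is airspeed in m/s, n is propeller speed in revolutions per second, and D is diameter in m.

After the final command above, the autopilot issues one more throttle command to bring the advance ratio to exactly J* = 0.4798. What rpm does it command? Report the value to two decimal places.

rpm = 2162.36

set_propeller: D = 1.92 m, P = 1.129 m (p = P/D = 0.588021); state ← (V=0, rpm=0)
set_airspeed(62.19): V ← 62.19 m/s
set_airspeed(52.56): V ← 52.56 m/s
throttle_to(7677): rpm ← 7677
set_airspeed(18.59): V ← 18.59 m/s
set_airspeed(50.7): V ← 50.7 m/s
adjust_airspeed(-4.44): V ← 50.7 -4.44 = 46.26 m/s
adjust_airspeed(-13.06): V ← 46.26 -13.06 = 33.2 m/s
final state: V = 33.2 m/s, rpm = 7677 → n = rpm/60 = 127.950000 rev/s
target J* = 0.4798; solve J* = V/(n·D) for n: n = V/(J*·D) = 33.2/(0.4798 × 1.92) = 36.039322 rev/s
rpm = 60·n = 2162.359316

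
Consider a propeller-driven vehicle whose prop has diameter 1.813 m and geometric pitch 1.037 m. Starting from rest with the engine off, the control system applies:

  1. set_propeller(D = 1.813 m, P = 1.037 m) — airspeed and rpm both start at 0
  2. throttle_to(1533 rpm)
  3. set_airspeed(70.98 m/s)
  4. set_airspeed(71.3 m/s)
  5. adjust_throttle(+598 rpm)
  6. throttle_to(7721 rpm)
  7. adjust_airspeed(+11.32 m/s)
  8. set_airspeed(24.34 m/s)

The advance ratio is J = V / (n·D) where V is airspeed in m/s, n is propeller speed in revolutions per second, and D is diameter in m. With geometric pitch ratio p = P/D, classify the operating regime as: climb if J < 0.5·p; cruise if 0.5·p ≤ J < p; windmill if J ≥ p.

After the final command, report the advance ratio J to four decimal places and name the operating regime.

J = 0.1043, regime = climb

set_propeller: D = 1.813 m, P = 1.037 m (p = P/D = 0.571980); state ← (V=0, rpm=0)
throttle_to(1533): rpm ← 1533
set_airspeed(70.98): V ← 70.98 m/s
set_airspeed(71.3): V ← 71.3 m/s
adjust_throttle(+598): rpm ← 1533 +598 = 2131
throttle_to(7721): rpm ← 7721
adjust_airspeed(+11.32): V ← 71.3 +11.32 = 82.62 m/s
set_airspeed(24.34): V ← 24.34 m/s
final state: V = 24.34 m/s, rpm = 7721 → n = rpm/60 = 128.683333 rev/s
J = V / (n·D) = 24.34 / (128.683333 × 1.813) = 0.104328
regime bands: climb J<0.2860 | cruise [0.2860, 0.5720) | windmill J≥0.5720
J = 0.1043 → climb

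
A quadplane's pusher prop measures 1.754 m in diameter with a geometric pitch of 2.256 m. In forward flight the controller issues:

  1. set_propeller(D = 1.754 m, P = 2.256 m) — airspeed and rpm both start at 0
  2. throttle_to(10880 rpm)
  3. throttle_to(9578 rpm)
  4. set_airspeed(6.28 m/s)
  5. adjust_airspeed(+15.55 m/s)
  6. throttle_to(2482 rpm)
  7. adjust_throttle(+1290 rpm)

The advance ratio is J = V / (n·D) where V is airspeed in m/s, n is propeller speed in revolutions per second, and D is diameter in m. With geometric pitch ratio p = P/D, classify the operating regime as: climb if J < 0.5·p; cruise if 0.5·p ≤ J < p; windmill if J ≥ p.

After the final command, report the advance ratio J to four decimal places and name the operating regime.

set_propeller: D = 1.754 m, P = 2.256 m (p = P/D = 1.286203); state ← (V=0, rpm=0)
throttle_to(10880): rpm ← 10880
throttle_to(9578): rpm ← 9578
set_airspeed(6.28): V ← 6.28 m/s
adjust_airspeed(+15.55): V ← 6.28 +15.55 = 21.83 m/s
throttle_to(2482): rpm ← 2482
adjust_throttle(+1290): rpm ← 2482 +1290 = 3772
final state: V = 21.83 m/s, rpm = 3772 → n = rpm/60 = 62.866667 rev/s
J = V / (n·D) = 21.83 / (62.866667 × 1.754) = 0.197972
regime bands: climb J<0.6431 | cruise [0.6431, 1.2862) | windmill J≥1.2862
J = 0.1980 → climb

J = 0.1980, regime = climb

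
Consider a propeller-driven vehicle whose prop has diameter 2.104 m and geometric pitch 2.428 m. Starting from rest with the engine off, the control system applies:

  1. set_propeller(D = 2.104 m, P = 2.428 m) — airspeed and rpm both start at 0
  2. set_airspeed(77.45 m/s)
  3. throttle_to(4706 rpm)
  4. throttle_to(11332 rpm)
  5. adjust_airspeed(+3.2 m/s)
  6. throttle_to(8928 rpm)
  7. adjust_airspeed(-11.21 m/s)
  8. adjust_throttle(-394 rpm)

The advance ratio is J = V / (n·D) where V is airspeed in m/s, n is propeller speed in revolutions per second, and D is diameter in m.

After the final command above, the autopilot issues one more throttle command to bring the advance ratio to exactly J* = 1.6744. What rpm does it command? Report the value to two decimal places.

set_propeller: D = 2.104 m, P = 2.428 m (p = P/D = 1.153992); state ← (V=0, rpm=0)
set_airspeed(77.45): V ← 77.45 m/s
throttle_to(4706): rpm ← 4706
throttle_to(11332): rpm ← 11332
adjust_airspeed(+3.2): V ← 77.45 +3.2 = 80.65 m/s
throttle_to(8928): rpm ← 8928
adjust_airspeed(-11.21): V ← 80.65 -11.21 = 69.44 m/s
adjust_throttle(-394): rpm ← 8928 -394 = 8534
final state: V = 69.44 m/s, rpm = 8534 → n = rpm/60 = 142.233333 rev/s
target J* = 1.6744; solve J* = V/(n·D) for n: n = V/(J*·D) = 69.44/(1.6744 × 2.104) = 19.710823 rev/s
rpm = 60·n = 1182.649389

rpm = 1182.65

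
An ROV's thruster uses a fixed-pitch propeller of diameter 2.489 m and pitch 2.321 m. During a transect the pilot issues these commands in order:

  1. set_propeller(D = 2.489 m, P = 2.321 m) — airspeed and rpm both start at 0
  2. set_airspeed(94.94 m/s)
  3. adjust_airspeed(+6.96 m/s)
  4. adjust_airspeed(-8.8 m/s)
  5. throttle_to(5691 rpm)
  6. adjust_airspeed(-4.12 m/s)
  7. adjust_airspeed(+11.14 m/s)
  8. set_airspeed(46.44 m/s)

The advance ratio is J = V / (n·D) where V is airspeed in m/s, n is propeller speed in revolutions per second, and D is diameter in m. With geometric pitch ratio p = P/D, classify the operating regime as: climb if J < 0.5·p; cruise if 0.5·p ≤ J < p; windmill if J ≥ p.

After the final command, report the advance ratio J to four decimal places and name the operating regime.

J = 0.1967, regime = climb

set_propeller: D = 2.489 m, P = 2.321 m (p = P/D = 0.932503); state ← (V=0, rpm=0)
set_airspeed(94.94): V ← 94.94 m/s
adjust_airspeed(+6.96): V ← 94.94 +6.96 = 101.9 m/s
adjust_airspeed(-8.8): V ← 101.9 -8.8 = 93.1 m/s
throttle_to(5691): rpm ← 5691
adjust_airspeed(-4.12): V ← 93.1 -4.12 = 88.98 m/s
adjust_airspeed(+11.14): V ← 88.98 +11.14 = 100.12 m/s
set_airspeed(46.44): V ← 46.44 m/s
final state: V = 46.44 m/s, rpm = 5691 → n = rpm/60 = 94.850000 rev/s
J = V / (n·D) = 46.44 / (94.850000 × 2.489) = 0.196712
regime bands: climb J<0.4663 | cruise [0.4663, 0.9325) | windmill J≥0.9325
J = 0.1967 → climb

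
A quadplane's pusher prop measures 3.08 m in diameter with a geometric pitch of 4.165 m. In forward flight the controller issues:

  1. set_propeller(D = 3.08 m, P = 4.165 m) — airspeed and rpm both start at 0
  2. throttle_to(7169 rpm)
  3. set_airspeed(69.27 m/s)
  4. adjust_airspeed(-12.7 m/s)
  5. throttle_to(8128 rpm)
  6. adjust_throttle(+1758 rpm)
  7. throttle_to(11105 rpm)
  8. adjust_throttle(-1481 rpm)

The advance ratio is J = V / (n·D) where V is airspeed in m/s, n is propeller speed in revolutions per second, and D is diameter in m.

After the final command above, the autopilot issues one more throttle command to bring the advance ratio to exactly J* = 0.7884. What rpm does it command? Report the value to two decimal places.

set_propeller: D = 3.08 m, P = 4.165 m (p = P/D = 1.352273); state ← (V=0, rpm=0)
throttle_to(7169): rpm ← 7169
set_airspeed(69.27): V ← 69.27 m/s
adjust_airspeed(-12.7): V ← 69.27 -12.7 = 56.57 m/s
throttle_to(8128): rpm ← 8128
adjust_throttle(+1758): rpm ← 8128 +1758 = 9886
throttle_to(11105): rpm ← 11105
adjust_throttle(-1481): rpm ← 11105 -1481 = 9624
final state: V = 56.57 m/s, rpm = 9624 → n = rpm/60 = 160.400000 rev/s
target J* = 0.7884; solve J* = V/(n·D) for n: n = V/(J*·D) = 56.57/(0.7884 × 3.08) = 23.296402 rev/s
rpm = 60·n = 1397.784103

rpm = 1397.78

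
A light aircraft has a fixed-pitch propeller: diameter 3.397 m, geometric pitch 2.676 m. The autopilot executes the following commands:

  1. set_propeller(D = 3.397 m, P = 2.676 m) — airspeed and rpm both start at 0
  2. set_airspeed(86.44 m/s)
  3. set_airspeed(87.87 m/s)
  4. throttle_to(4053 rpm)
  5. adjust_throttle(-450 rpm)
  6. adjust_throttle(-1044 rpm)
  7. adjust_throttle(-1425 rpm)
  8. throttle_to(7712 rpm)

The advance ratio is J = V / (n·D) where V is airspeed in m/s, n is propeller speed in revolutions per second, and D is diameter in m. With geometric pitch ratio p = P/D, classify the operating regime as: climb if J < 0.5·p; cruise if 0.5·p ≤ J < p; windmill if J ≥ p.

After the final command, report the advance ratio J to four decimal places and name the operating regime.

set_propeller: D = 3.397 m, P = 2.676 m (p = P/D = 0.787754); state ← (V=0, rpm=0)
set_airspeed(86.44): V ← 86.44 m/s
set_airspeed(87.87): V ← 87.87 m/s
throttle_to(4053): rpm ← 4053
adjust_throttle(-450): rpm ← 4053 -450 = 3603
adjust_throttle(-1044): rpm ← 3603 -1044 = 2559
adjust_throttle(-1425): rpm ← 2559 -1425 = 1134
throttle_to(7712): rpm ← 7712
final state: V = 87.87 m/s, rpm = 7712 → n = rpm/60 = 128.533333 rev/s
J = V / (n·D) = 87.87 / (128.533333 × 3.397) = 0.201247
regime bands: climb J<0.3939 | cruise [0.3939, 0.7878) | windmill J≥0.7878
J = 0.2012 → climb

J = 0.2012, regime = climb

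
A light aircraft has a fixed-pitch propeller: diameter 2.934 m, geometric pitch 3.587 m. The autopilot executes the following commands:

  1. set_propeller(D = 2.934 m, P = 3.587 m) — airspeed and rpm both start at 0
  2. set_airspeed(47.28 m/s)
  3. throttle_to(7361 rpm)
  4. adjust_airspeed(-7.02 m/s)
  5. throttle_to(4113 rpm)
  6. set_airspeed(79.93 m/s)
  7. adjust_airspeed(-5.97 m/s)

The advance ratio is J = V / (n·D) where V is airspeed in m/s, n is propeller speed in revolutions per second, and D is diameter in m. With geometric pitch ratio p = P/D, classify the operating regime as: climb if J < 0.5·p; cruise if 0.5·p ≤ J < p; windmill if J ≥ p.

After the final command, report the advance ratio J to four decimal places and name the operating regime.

J = 0.3677, regime = climb

set_propeller: D = 2.934 m, P = 3.587 m (p = P/D = 1.222563); state ← (V=0, rpm=0)
set_airspeed(47.28): V ← 47.28 m/s
throttle_to(7361): rpm ← 7361
adjust_airspeed(-7.02): V ← 47.28 -7.02 = 40.26 m/s
throttle_to(4113): rpm ← 4113
set_airspeed(79.93): V ← 79.93 m/s
adjust_airspeed(-5.97): V ← 79.93 -5.97 = 73.96 m/s
final state: V = 73.96 m/s, rpm = 4113 → n = rpm/60 = 68.550000 rev/s
J = V / (n·D) = 73.96 / (68.550000 × 2.934) = 0.367730
regime bands: climb J<0.6113 | cruise [0.6113, 1.2226) | windmill J≥1.2226
J = 0.3677 → climb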